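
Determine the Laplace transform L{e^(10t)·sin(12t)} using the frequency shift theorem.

Frequency shift: L{e^(at)f(t)} = F(s-a). L{e^(10t)·sin(12t)} = 12/((s-10)² + 144)

Final answer: 12/((s-10)² + 144)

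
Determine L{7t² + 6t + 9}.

L{7t² + 6t + 9} = 7·2/s³ + 6/s² + 9/s = 14/s³ + 6/s² + 9/s

Final answer: 14/s³ + 6/s² + 9/s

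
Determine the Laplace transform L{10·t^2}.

L{t^n} = n!/s^(n+1), so L{t^2} = 2/s^3. Then L{10·t^2} = 10·2/s^3 = 20/s^3

Final answer: 20/s^3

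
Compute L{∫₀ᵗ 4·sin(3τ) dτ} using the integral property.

L{∫₀ᵗ f(τ)dτ} = F(s)/s with F(s) = 12/(s² + 9), so the result is (12/(s² + 9))/s = 12/(s(s² + 9))

Final answer: 12/(s(s² + 9))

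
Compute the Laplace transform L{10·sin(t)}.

L{sin(ωt)} = ω/(s² + ω²), so L{sin(t)} = 1/(s² + 1). Then L{10·sin(t)} = 10·1/(s² + 1) = 10/(s² + 1)

Final answer: 10/(s² + 1)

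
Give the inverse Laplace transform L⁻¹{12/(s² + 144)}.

L⁻¹{12/(s² + 144)} = sin(12t)

Final answer: sin(12t)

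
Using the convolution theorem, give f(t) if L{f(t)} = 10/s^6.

10/s^6 = (10/s)·(1/s^5) = L{10}·L{t^4/24}. By convolution, f(t) = 10*t^4/24 = ∫₀ᵗ 10·τ^4/24 dτ = 10·t^5/120

Final answer: 10·t^5/120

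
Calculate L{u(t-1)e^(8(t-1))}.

u(t-a)f(t-a) with f(t)=e^(8t). L{e^(8t)} = 1/(s-8). By time shift: e^(-s)/(s-8)

Final answer: e^(-s)/(s-8)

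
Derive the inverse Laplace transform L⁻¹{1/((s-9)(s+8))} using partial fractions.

Decompose: A/(s-9) + B/(s+8). A = 1/17, B = -1/17. f(t) = (e^(9t) - e^(-8t))/17

Final answer: (e^(9t) - e^(-8t))/17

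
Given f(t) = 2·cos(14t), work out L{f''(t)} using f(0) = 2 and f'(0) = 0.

F(s) = 2s/(s² + 196). L{f''(t)} = s²F(s) - sf(0) - f'(0) = 2s³/(s² + 196) - 2s = (2s³ - 2s(s² + 196))/(s² + 196) = -392s/(s² + 196)

Final answer: -392s/(s² + 196)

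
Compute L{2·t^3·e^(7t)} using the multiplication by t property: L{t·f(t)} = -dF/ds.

Using L{t^n·e^(at)} = n!/(s-a)^(n+1), L{t^3·e^(7t)} = 6/(s-7)^4, so L{2·t^3·e^(7t)} = 2·6/(s-7)^4 = 12/(s-7)^4

Final answer: 12/(s-7)^4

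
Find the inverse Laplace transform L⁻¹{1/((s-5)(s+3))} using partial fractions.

Decompose: A/(s-5) + B/(s+3). A = 1/8, B = -1/8. f(t) = (e^(5t) - e^(-3t))/8

Final answer: (e^(5t) - e^(-3t))/8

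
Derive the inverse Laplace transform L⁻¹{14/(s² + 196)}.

L⁻¹{14/(s² + 196)} = sin(14t)

Final answer: sin(14t)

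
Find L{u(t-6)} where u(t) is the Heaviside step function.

L{u(t-a)} = e^(-as)/s. Here a=6, so L{u(t-6)} = e^(-6s)/s

Final answer: e^(-6s)/s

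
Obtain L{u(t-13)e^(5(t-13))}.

u(t-a)f(t-a) with f(t)=e^(5t). L{e^(5t)} = 1/(s-5). By time shift: e^(-13s)/(s-5)

Final answer: e^(-13s)/(s-5)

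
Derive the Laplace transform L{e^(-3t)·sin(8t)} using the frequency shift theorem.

Frequency shift: L{e^(at)f(t)} = F(s-a). L{e^(-3t)·sin(8t)} = 8/((s+3)² + 64)

Final answer: 8/((s+3)² + 64)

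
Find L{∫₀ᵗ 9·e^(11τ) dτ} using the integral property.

L{∫₀ᵗ f(τ)dτ} = F(s)/s with F(s) = 9/(s-11), so L{∫₀ᵗ 9·e^(11τ) dτ} = 9/(s(s-11))

Final answer: 9/(s(s-11))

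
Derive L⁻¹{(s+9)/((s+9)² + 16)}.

Using frequency shift: L⁻¹{(s-a)/((s-a)² + b²)} = e^(at)cos(bt). Here a=-9, b=4

Final answer: e^(-9t)·cos(4t)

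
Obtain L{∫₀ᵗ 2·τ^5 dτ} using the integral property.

L{∫₀ᵗ f(τ)dτ} = F(s)/s with f(t) = 2t^5. F(s) = 240/s^6, so L{∫₀ᵗ 2·τ^5 dτ} = (240/s^6)/s = 240/s^7. (Check: ∫₀ᵗ 2·τ^5 dτ = 2t^6/6.)

Final answer: 240/s^7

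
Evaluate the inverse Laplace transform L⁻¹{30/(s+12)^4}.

L⁻¹{n!/(s-a)^(n+1)} = t^n·e^(at) with n=3, a=-12. So L⁻¹{6/(s+12)^4} = t^3·e^(-12t), and L⁻¹{30/(s+12)^4} = (30/6)·t^3·e^(-12t) = 5·t^3·e^(-12t)

Final answer: 5·t^3·e^(-12t)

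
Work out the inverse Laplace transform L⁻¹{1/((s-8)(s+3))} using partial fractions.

Decompose: A/(s-8) + B/(s+3). A = 1/11, B = -1/11. f(t) = (e^(8t) - e^(-3t))/11

Final answer: (e^(8t) - e^(-3t))/11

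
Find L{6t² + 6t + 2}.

L{6t² + 6t + 2} = 6·2/s³ + 6/s² + 2/s = 12/s³ + 6/s² + 2/s

Final answer: 12/s³ + 6/s² + 2/s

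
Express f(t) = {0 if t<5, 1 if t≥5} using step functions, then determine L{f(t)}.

f(t) = u(t-5). L{u(t-5)} = e^(-5s)/s, so L{f(t)} = e^(-5s)/s

Final answer: e^(-5s)/s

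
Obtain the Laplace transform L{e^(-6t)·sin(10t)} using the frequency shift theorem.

Frequency shift: L{e^(at)f(t)} = F(s-a). L{e^(-6t)·sin(10t)} = 10/((s+6)² + 100)

Final answer: 10/((s+6)² + 100)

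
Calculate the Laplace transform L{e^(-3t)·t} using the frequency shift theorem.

L{e^(at)·t^n} = n!/(s-a)^(n+1), so L{e^(-3t)·t} = 1/(s+3)^2

Final answer: 1/(s+3)^2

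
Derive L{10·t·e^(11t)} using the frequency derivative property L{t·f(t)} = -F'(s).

L{e^(11t)} = 1/(s-11). By frequency derivative: L{t·e^(11t)} = -d/ds[1/(s-11)] = -(-1)/(s-11)² = 1/(s-11)². Then L{10·t·e^(11t)} = 10·1/(s-11)² = 10/(s-11)²

Final answer: 10/(s-11)²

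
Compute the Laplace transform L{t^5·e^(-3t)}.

L{t^n·e^(at)} = n!/(s-a)^(n+1), so L{t^5·e^(-3t)} = 120/(s+3)^6

Final answer: 120/(s+3)^6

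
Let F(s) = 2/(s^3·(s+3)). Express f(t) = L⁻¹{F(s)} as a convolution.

2/(s^3·(s+3)) = (2/s^3)·(1/(s+3)) = L{t^2}·L{e^(-3t)}. So f(t) = t^2*e^(-3t) = ∫₀ᵗ τ^2·e^(-3(t-τ)) dτ

Final answer: ∫₀ᵗ τ^2·e^(-3(t-τ)) dτ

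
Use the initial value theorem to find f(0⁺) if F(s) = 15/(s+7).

f(0⁺) = lim_{s→∞} s·15/(s+7) = lim_{s→∞} 15s/(s+7) = 15

Final answer: 15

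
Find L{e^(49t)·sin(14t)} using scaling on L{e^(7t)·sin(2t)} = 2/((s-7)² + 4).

Scaling with a=7: L{e^(49t)·sin(14t)} = (1/7) · 2/((s/7-7)² + 4). Simplifying: 14/((s-49)² + 196)

Final answer: 14/((s-49)² + 196)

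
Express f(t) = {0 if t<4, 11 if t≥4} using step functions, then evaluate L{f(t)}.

f(t) = 11·u(t-4). L{u(t-4)} = e^(-4s)/s, so L{f(t)} = 11·e^(-4s)/s

Final answer: 11·e^(-4s)/s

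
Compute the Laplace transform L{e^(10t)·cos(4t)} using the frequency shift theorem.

Frequency shift: L{e^(at)f(t)} = F(s-a). L{e^(10t)·cos(4t)} = (s-10)/((s-10)² + 16)

Final answer: (s-10)/((s-10)² + 16)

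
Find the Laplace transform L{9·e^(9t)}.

L{e^(at)} = 1/(s-a), so L{e^(9t)} = 1/(s-9). Then L{9·e^(9t)} = 9/(s-9)

Final answer: 9/(s-9)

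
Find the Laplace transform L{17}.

L{17} = 17 · L{1} = 17/s

Final answer: 17/s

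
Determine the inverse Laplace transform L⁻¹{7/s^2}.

L⁻¹{n!/s^(n+1)} = t^n with n=1. So L⁻¹{1/s^2} = t, and L⁻¹{7/s^2} = (7/1)·t = 7·t

Final answer: 7·t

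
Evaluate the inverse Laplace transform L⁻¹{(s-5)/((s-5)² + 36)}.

Using frequency shift, L⁻¹{(s-5)/((s-5)² + 36)} = e^(5t)·cos(6t)

Final answer: e^(5t)·cos(6t)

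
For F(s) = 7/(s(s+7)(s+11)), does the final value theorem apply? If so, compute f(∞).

Poles of sF(s) = 7/((s+7)(s+11)) are at s = -7 and s = -11, both in the left half-plane. Theorem applies. f(∞) = lim_{s→0} sF(s) = 7/(7·11) = 1/11

Final answer: 1/11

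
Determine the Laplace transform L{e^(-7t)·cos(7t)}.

L{e^(at)·cos(ωt)} = (s-a)/((s-a)² + ω²), so L{e^(-7t)·cos(7t)} = (s+7)/((s+7)² + 49)

Final answer: (s+7)/((s+7)² + 49)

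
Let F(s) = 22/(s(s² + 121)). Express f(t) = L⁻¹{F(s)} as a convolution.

22/(s(s² + 121)) = (1/s)·(22/(s² + 121)) = L{1}·L{2·sin(11t)}. So f(t) = 1*(2·sin(11t)) = ∫₀ᵗ 2·sin(11τ) dτ

Final answer: ∫₀ᵗ 2·sin(11τ) dτ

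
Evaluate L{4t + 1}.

L{4t + 1} = 4·L{t} + L{1} = 4/s² + 1/s

Final answer: 4/s² + 1/s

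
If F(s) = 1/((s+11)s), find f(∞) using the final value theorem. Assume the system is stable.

f(∞) = lim_{s→0} sF(s) = lim_{s→0} 1/(s+11) = 1/11

Final answer: 1/11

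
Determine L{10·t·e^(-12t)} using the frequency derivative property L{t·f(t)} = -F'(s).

L{e^(-12t)} = 1/(s+12). By frequency derivative: L{t·e^(-12t)} = -d/ds[1/(s+12)] = -(-1)/(s+12)² = 1/(s+12)². Then L{10·t·e^(-12t)} = 10·1/(s+12)² = 10/(s+12)²

Final answer: 10/(s+12)²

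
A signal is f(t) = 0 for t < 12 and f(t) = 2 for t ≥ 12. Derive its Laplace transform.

f(t) = 2·u(t-12). L{u(t-12)} = e^(-12s)/s, so L{f(t)} = 2·e^(-12s)/s

Final answer: 2·e^(-12s)/s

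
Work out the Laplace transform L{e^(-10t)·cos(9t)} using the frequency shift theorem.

Frequency shift: L{e^(at)f(t)} = F(s-a). L{e^(-10t)·cos(9t)} = (s+10)/((s+10)² + 81)

Final answer: (s+10)/((s+10)² + 81)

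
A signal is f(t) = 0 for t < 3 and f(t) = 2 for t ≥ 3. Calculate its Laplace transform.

f(t) = 2·u(t-3). L{u(t-3)} = e^(-3s)/s, so L{f(t)} = 2·e^(-3s)/s

Final answer: 2·e^(-3s)/s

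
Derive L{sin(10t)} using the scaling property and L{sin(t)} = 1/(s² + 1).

Using L{f(at)} = (1/a)F(s/a) with a=10: L{sin(10t)} = (1/10) · 1/((s/10)² + 1) = (1/10) · 1·100/(s² + 100) = 10/(s² + 100)

Final answer: 10/(s² + 100)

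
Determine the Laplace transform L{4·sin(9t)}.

L{sin(ωt)} = ω/(s² + ω²), so L{sin(9t)} = 9/(s² + 81). Then L{4·sin(9t)} = 4·9/(s² + 81) = 36/(s² + 81)

Final answer: 36/(s² + 81)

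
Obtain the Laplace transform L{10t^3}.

L{10t^3} = 10 · L{t^3} = 10 · 6/s^4 = 60/s^4

Final answer: 60/s^4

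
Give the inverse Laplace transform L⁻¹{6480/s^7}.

L⁻¹{n!/s^(n+1)} = t^n with n=6. So L⁻¹{720/s^7} = t^6, and L⁻¹{6480/s^7} = (6480/720)·t^6 = 9·t^6

Final answer: 9·t^6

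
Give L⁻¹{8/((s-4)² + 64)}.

Form: b/((s-a)² + b²) → e^(at)sin(bt). With a=4, b=8

Final answer: e^(4t)·sin(8t)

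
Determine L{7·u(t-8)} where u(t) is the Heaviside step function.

L{u(t-a)} = e^(-as)/s. Here a=8, so L{u(t-8)} = e^(-8s)/s, and L{7·u(t-8)} = 7·e^(-8s)/s

Final answer: 7·e^(-8s)/s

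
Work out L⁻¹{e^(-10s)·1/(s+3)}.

L⁻¹{1/(s+3)} = e^(-3t). By the time shift theorem, L⁻¹{e^(-as)F(s)} = u(t-a)f(t-a) with a=10, so L⁻¹{e^(-10s)·1/(s+3)} = u(t-10)·e^(-3(t-10))

Final answer: u(t-10)·e^(-3(t-10))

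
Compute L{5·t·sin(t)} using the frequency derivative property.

L{sin(t)} = 1/(s² + 1). By L{t·f(t)} = -F'(s): -d/ds[1/(s² + 1)] = -(1)·(-2s)/(s² + 1)² = 2s/(s² + 1)². Then L{5·t·sin(t)} = 5·2s/(s² + 1)² = 10s/(s² + 1)²

Final answer: 10s/(s² + 1)²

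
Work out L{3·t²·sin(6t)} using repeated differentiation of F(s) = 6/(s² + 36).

F(s) = 6/(s² + 36). F'(s) = -12s/(s² + 36)². F''(s) = -12(36 - 3s²)/(s² + 36)³ = (36s² - 432)/(s² + 36)³. So L{t²·sin(6t)} = (-1)² F''(s) = (36s² - 432)/(s² + 36)³. Then L{3·t²·sin(6t)} = 3·(36s² - 432)/(s² + 36)³ = (108s² - 1296)/(s² + 36)³

Final answer: (108s² - 1296)/(s² + 36)³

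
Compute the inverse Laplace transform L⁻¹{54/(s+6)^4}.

L⁻¹{n!/(s-a)^(n+1)} = t^n·e^(at) with n=3, a=-6. So L⁻¹{6/(s+6)^4} = t^3·e^(-6t), and L⁻¹{54/(s+6)^4} = (54/6)·t^3·e^(-6t) = 9·t^3·e^(-6t)

Final answer: 9·t^3·e^(-6t)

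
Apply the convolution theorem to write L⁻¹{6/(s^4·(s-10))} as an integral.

6/(s^4·(s-10)) = (6/s^4)·(1/(s-10)) = L{t^3}·L{e^(10t)}. So f(t) = t^3*e^(10t) = ∫₀ᵗ τ^3·e^(10(t-τ)) dτ

Final answer: ∫₀ᵗ τ^3·e^(10(t-τ)) dτ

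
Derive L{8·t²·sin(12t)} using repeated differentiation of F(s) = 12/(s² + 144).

F(s) = 12/(s² + 144). F'(s) = -24s/(s² + 144)². F''(s) = -24(144 - 3s²)/(s² + 144)³ = (72s² - 3456)/(s² + 144)³. So L{t²·sin(12t)} = (-1)² F''(s) = (72s² - 3456)/(s² + 144)³. Then L{8·t²·sin(12t)} = 8·(72s² - 3456)/(s² + 144)³ = (576s² - 27648)/(s² + 144)³

Final answer: (576s² - 27648)/(s² + 144)³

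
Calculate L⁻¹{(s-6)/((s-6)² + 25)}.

Using frequency shift: L⁻¹{(s-a)/((s-a)² + b²)} = e^(at)cos(bt). Here a=6, b=5

Final answer: e^(6t)·cos(5t)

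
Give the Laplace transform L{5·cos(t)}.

L{cos(ωt)} = s/(s² + ω²), so L{cos(t)} = s/(s² + 1). Then L{5·cos(t)} = 5·s/(s² + 1) = 5s/(s² + 1)

Final answer: 5s/(s² + 1)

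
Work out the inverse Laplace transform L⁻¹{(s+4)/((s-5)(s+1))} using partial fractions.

Using partial fractions, f(t) = (9e^(5t) - 3e^(-t))/6

Final answer: (9e^(5t) - 3e^(-t))/6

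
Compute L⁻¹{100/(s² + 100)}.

This is the form c·a/(s² + a²) with a = 10, c = 10. L⁻¹ = 10·sin(10t)

Final answer: 10·sin(10t)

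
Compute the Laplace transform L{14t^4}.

L{14t^4} = 14 · L{t^4} = 14 · 24/s^5 = 336/s^5

Final answer: 336/s^5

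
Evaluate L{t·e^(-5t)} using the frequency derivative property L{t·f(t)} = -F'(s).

L{e^(-5t)} = 1/(s+5). By frequency derivative: L{t·e^(-5t)} = -d/ds[1/(s+5)] = -(-1)/(s+5)² = 1/(s+5)²

Final answer: 1/(s+5)²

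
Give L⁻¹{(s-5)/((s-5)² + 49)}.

Using frequency shift: L⁻¹{(s-a)/((s-a)² + b²)} = e^(at)cos(bt). Here a=5, b=7

Final answer: e^(5t)·cos(7t)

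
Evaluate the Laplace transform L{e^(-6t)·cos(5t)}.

L{e^(at)·cos(ωt)} = (s-a)/((s-a)² + ω²), so L{e^(-6t)·cos(5t)} = (s+6)/((s+6)² + 25)

Final answer: (s+6)/((s+6)² + 25)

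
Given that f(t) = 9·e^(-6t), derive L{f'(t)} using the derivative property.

f(0) = 9, F(s) = 9/(s+6). L{f'(t)} = s·F(s) - f(0) = 9s/(s+6) - 9 = (9s - 9(s+6))/(s+6) = -54/(s+6)

Final answer: -54/(s+6)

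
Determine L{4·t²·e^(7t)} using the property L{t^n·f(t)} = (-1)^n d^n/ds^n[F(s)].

L{e^(7t)} = 1/(s-7). d/ds[1/(s-7)] = -1/(s-7)². d²/ds²[1/(s-7)] = 2/(s-7)³. So L{t²·e^(7t)} = (-1)² · 2/(s-7)³ = 2/(s-7)³. Then L{4·t²·e^(7t)} = 4·2/(s-7)³ = 8/(s-7)³

Final answer: 8/(s-7)³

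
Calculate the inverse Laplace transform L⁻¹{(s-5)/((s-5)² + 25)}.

Using frequency shift, L⁻¹{(s-5)/((s-5)² + 25)} = e^(5t)·cos(5t)

Final answer: e^(5t)·cos(5t)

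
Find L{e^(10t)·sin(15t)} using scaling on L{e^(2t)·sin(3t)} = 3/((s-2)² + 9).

Scaling with a=5: L{e^(10t)·sin(15t)} = (1/5) · 3/((s/5-2)² + 9). Simplifying: 15/((s-10)² + 225)

Final answer: 15/((s-10)² + 225)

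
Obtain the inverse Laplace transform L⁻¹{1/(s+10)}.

L⁻¹{1/(s-a)} = e^(at), so L⁻¹{1/(s+10)} = e^(-10t)

Final answer: e^(-10t)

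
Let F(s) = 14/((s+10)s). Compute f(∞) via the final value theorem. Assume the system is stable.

f(∞) = lim_{s→0} sF(s) = lim_{s→0} 14/(s+10) = 7/5

Final answer: 7/5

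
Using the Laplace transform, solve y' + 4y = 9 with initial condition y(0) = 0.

sY + 4Y = 9/s. Y = 9/(s(s+4)). Partial fractions: Y = 9/4/s - 9/4/(s+4)

Final answer: y(t) = 9/4(1 - e^(-4t))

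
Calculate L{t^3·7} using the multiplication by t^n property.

L{7} = 7/s. d^1/ds^1[1/s] = -1/s². d^2/ds^2[1/s] = 2/s^3. d^3/ds^3[1/s] = -6/s^4. So L{t^3} = (-1)^{3}·-6/s^4 = 6/s^4. Then L{t^3·7} = 7·6/s^4 = 42/s^4

Final answer: 42/s^4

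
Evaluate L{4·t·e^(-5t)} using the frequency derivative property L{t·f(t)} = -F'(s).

L{e^(-5t)} = 1/(s+5). By frequency derivative: L{t·e^(-5t)} = -d/ds[1/(s+5)] = -(-1)/(s+5)² = 1/(s+5)². Then L{4·t·e^(-5t)} = 4·1/(s+5)² = 4/(s+5)²

Final answer: 4/(s+5)²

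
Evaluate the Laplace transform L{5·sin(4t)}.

L{sin(ωt)} = ω/(s² + ω²), so L{sin(4t)} = 4/(s² + 16). Then L{5·sin(4t)} = 5·4/(s² + 16) = 20/(s² + 16)

Final answer: 20/(s² + 16)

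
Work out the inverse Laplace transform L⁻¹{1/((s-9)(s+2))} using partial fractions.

Decompose: A/(s-9) + B/(s+2). A = 1/11, B = -1/11. f(t) = (e^(9t) - e^(-2t))/11

Final answer: (e^(9t) - e^(-2t))/11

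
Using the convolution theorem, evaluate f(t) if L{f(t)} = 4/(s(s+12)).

4/(s(s+12)) = (4/s)·(1/(s+12)) = L{4}·L{e^(-12t)}. By convolution, f(t) = 4*e^(-12t) = ∫₀ᵗ 4·e^(-12τ) dτ = 4·(1 - e^(-12t))/12

Final answer: 4·(1 - e^(-12t))/12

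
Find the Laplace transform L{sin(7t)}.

L{sin(ωt)} = ω/(s² + ω²), so L{sin(7t)} = 7/(s² + 49)

Final answer: 7/(s² + 49)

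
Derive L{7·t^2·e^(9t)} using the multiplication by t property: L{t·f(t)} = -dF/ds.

Using L{t^n·e^(at)} = n!/(s-a)^(n+1), L{t^2·e^(9t)} = 2/(s-9)^3, so L{7·t^2·e^(9t)} = 7·2/(s-9)^3 = 14/(s-9)^3

Final answer: 14/(s-9)^3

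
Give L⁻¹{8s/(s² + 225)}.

This is the form c·s/(s² + a²) with a = 15, c = 8. L⁻¹ = 8·cos(15t)

Final answer: 8·cos(15t)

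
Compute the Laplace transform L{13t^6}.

L{13t^6} = 13 · L{t^6} = 13 · 720/s^7 = 9360/s^7

Final answer: 9360/s^7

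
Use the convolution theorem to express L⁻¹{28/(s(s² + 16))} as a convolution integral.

28/(s(s² + 16)) = (1/s)·(28/(s² + 16)) = L{1}·L{7·sin(4t)}. So f(t) = 1*(7·sin(4t)) = ∫₀ᵗ 7·sin(4τ) dτ

Final answer: ∫₀ᵗ 7·sin(4τ) dτ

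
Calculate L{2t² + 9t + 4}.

L{2t² + 9t + 4} = 2·2/s³ + 9/s² + 4/s = 4/s³ + 9/s² + 4/s

Final answer: 4/s³ + 9/s² + 4/s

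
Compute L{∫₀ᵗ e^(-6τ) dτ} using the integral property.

L{∫₀ᵗ f(τ)dτ} = F(s)/s with F(s) = 1/(s+6), so L{∫₀ᵗ e^(-6τ) dτ} = 1/(s(s+6))

Final answer: 1/(s(s+6))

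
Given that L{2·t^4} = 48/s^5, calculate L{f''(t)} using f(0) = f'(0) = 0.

L{f''(t)} = s²F(s) - sf(0) - f'(0) = s²·48/s^5 - 0 - 0 = 48/s^3

Final answer: 48/s^3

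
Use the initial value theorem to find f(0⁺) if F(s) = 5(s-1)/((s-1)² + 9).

f(0⁺) = lim_{s→∞} sF(s) = lim_{s→∞} 5s(s-1)/((s-1)² + 9) = 5

Final answer: 5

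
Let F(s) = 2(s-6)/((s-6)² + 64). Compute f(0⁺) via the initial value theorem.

f(0⁺) = lim_{s→∞} sF(s) = lim_{s→∞} 2s(s-6)/((s-6)² + 64) = 2

Final answer: 2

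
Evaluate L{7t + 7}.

L{7t + 7} = 7·L{t} + 7·L{1} = 7/s² + 7/s

Final answer: 7/s² + 7/s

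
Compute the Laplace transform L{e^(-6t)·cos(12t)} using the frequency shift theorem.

Frequency shift: L{e^(at)f(t)} = F(s-a). L{e^(-6t)·cos(12t)} = (s+6)/((s+6)² + 144)

Final answer: (s+6)/((s+6)² + 144)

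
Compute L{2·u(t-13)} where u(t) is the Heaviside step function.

L{u(t-a)} = e^(-as)/s. Here a=13, so L{u(t-13)} = e^(-13s)/s, and L{2·u(t-13)} = 2·e^(-13s)/s

Final answer: 2·e^(-13s)/s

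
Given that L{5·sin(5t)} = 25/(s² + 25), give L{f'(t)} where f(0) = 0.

L{f'(t)} = s·F(s) - f(0) = s·25/(s² + 25) - 0 = 25s/(s² + 25)

Final answer: 25s/(s² + 25)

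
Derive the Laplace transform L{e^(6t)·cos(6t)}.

L{e^(at)·cos(ωt)} = (s-a)/((s-a)² + ω²), so L{e^(6t)·cos(6t)} = (s-6)/((s-6)² + 36)

Final answer: (s-6)/((s-6)² + 36)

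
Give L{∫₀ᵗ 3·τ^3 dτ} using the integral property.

L{∫₀ᵗ f(τ)dτ} = F(s)/s with f(t) = 3t^3. F(s) = 18/s^4, so L{∫₀ᵗ 3·τ^3 dτ} = (18/s^4)/s = 18/s^5. (Check: ∫₀ᵗ 3·τ^3 dτ = 3t^4/4.)

Final answer: 18/s^5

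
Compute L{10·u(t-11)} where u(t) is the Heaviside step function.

L{u(t-a)} = e^(-as)/s. Here a=11, so L{u(t-11)} = e^(-11s)/s, and L{10·u(t-11)} = 10·e^(-11s)/s

Final answer: 10·e^(-11s)/s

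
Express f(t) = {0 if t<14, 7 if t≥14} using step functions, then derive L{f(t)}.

f(t) = 7·u(t-14). L{u(t-14)} = e^(-14s)/s, so L{f(t)} = 7·e^(-14s)/s

Final answer: 7·e^(-14s)/s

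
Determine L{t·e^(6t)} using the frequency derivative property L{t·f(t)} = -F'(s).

L{e^(6t)} = 1/(s-6). By frequency derivative: L{t·e^(6t)} = -d/ds[1/(s-6)] = -(-1)/(s-6)² = 1/(s-6)²

Final answer: 1/(s-6)²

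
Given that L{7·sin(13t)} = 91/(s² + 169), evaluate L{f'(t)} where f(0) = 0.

L{f'(t)} = s·F(s) - f(0) = s·91/(s² + 169) - 0 = 91s/(s² + 169)

Final answer: 91s/(s² + 169)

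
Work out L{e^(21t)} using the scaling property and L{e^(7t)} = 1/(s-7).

Using L{f(at)} = (1/a)F(s/a) with a=3 and f(t) = e^(7t): L{e^(21t)} = (1/3) · 1/((s/3)-7) = (1/3) · 3/(s-21) = 1/(s-21)

Final answer: 1/(s-21)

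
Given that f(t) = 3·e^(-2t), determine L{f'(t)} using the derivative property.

f(0) = 3, F(s) = 3/(s+2). L{f'(t)} = s·F(s) - f(0) = 3s/(s+2) - 3 = (3s - 3(s+2))/(s+2) = -6/(s+2)

Final answer: -6/(s+2)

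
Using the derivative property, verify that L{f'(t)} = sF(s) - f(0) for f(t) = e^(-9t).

f'(t) = -9e^(-9t). Direct: L{f'(t)} = -9/(s+9). Property: s·1/(s+9) - 1 = (s - (s+9))/(s+9) = -9/(s+9). ✓

Final answer: -9/(s+9)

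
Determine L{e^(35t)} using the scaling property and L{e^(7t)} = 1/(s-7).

Using L{f(at)} = (1/a)F(s/a) with a=5 and f(t) = e^(7t): L{e^(35t)} = (1/5) · 1/((s/5)-7) = (1/5) · 5/(s-35) = 1/(s-35)

Final answer: 1/(s-35)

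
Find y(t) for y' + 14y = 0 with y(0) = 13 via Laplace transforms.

L{y'} + 14L{y} = 0. sY - 13 + 14Y = 0. Y(s+14) = 13. Y = 13/(s+14)

Final answer: y(t) = 13e^(-14t)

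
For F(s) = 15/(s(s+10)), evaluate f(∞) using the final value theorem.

f(∞) = lim_{s→0} s·15/(s(s+10)) = lim_{s→0} 15/(s+10) = 15/10 = 3/2

Final answer: 3/2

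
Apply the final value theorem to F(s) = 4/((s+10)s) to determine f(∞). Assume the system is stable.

f(∞) = lim_{s→0} sF(s) = lim_{s→0} 4/(s+10) = 2/5

Final answer: 2/5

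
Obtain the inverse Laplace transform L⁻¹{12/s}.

L⁻¹{c/s} = c, so L⁻¹{12/s} = 12

Final answer: 12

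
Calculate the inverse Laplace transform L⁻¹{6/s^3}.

L⁻¹{n!/s^(n+1)} = t^n with n=2. So L⁻¹{2/s^3} = t^2, and L⁻¹{6/s^3} = (6/2)·t^2 = 3·t^2

Final answer: 3·t^2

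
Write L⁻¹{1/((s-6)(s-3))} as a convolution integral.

1/((s-6)(s-3)) = (1/(s-6))·(1/(s-3)) = L{e^(6t)}·L{e^(3t)}. So f(t) = e^(6t)*e^(3t) = ∫₀ᵗ e^(6τ)·e^(3(t-τ)) dτ

Final answer: ∫₀ᵗ e^(6τ)·e^(3(t-τ)) dτ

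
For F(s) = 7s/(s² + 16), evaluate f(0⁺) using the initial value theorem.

f(0⁺) = lim_{s→∞} s·7s/(s² + 16) = lim_{s→∞} 7s²/(s² + 16) = 7

Final answer: 7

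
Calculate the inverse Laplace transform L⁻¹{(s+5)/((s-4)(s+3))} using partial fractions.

Using partial fractions, f(t) = (9e^(4t) - 2e^(-3t))/7

Final answer: (9e^(4t) - 2e^(-3t))/7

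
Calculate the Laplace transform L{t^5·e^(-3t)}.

L{t^n·e^(at)} = n!/(s-a)^(n+1), so L{t^5·e^(-3t)} = 120/(s+3)^6

Final answer: 120/(s+3)^6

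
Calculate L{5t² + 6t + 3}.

L{5t² + 6t + 3} = 5·2/s³ + 6/s² + 3/s = 10/s³ + 6/s² + 3/s

Final answer: 10/s³ + 6/s² + 3/s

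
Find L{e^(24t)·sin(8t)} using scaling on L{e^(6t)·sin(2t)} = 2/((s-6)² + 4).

Scaling with a=4: L{e^(24t)·sin(8t)} = (1/4) · 2/((s/4-6)² + 4). Simplifying: 8/((s-24)² + 64)

Final answer: 8/((s-24)² + 64)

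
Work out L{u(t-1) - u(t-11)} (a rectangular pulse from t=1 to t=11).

L{u(t-a)} = e^(-as)/s. L{u(t-1) - u(t-11)} = (e^(-s) - e^(-11s))/s

Final answer: (e^(-s) - e^(-11s))/s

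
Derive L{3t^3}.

L{t^n} = n!/s^(n+1). So L{3t^3} = 3·3!/s^4 = 18/s^4

Final answer: 18/s^4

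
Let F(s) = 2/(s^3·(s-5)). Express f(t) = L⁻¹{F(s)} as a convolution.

2/(s^3·(s-5)) = (2/s^3)·(1/(s-5)) = L{t^2}·L{e^(5t)}. So f(t) = t^2*e^(5t) = ∫₀ᵗ τ^2·e^(5(t-τ)) dτ

Final answer: ∫₀ᵗ τ^2·e^(5(t-τ)) dτ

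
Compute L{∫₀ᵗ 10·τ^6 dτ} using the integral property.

L{∫₀ᵗ f(τ)dτ} = F(s)/s with f(t) = 10t^6. F(s) = 7200/s^7, so L{∫₀ᵗ 10·τ^6 dτ} = (7200/s^7)/s = 7200/s^8. (Check: ∫₀ᵗ 10·τ^6 dτ = 10t^7/7.)

Final answer: 7200/s^8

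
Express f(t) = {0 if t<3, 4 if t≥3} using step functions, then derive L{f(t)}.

f(t) = 4·u(t-3). L{u(t-3)} = e^(-3s)/s, so L{f(t)} = 4·e^(-3s)/s

Final answer: 4·e^(-3s)/s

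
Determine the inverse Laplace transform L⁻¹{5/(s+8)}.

L⁻¹{1/(s-a)} = e^(at), so L⁻¹{1/(s+8)} = e^(-8t), and L⁻¹{5/(s+8)} = 5·e^(-8t)

Final answer: 5·e^(-8t)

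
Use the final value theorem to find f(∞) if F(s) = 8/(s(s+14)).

f(∞) = lim_{s→0} s·8/(s(s+14)) = lim_{s→0} 8/(s+14) = 8/14 = 4/7

Final answer: 4/7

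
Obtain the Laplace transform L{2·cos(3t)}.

L{cos(ωt)} = s/(s² + ω²), so L{cos(3t)} = s/(s² + 9). Then L{2·cos(3t)} = 2·s/(s² + 9) = 2s/(s² + 9)

Final answer: 2s/(s² + 9)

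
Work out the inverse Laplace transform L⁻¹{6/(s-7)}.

L⁻¹{1/(s-a)} = e^(at), so L⁻¹{1/(s-7)} = e^(7t), and L⁻¹{6/(s-7)} = 6·e^(7t)

Final answer: 6·e^(7t)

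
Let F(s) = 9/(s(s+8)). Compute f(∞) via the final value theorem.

f(∞) = lim_{s→0} s·9/(s(s+8)) = lim_{s→0} 9/(s+8) = 9/8 = 9/8

Final answer: 9/8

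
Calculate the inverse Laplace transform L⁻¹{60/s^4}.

L⁻¹{n!/s^(n+1)} = t^n with n=3. So L⁻¹{6/s^4} = t^3, and L⁻¹{60/s^4} = (60/6)·t^3 = 10·t^3

Final answer: 10·t^3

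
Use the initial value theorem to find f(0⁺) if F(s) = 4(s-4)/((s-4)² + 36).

f(0⁺) = lim_{s→∞} sF(s) = lim_{s→∞} 4s(s-4)/((s-4)² + 36) = 4

Final answer: 4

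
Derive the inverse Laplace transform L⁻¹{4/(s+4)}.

L⁻¹{1/(s-a)} = e^(at), so L⁻¹{1/(s+4)} = e^(-4t), and L⁻¹{4/(s+4)} = 4·e^(-4t)

Final answer: 4·e^(-4t)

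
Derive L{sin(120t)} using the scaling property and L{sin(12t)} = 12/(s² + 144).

Using L{f(at)} = (1/a)F(s/a) with a=10: L{sin(120t)} = (1/10) · 12/((s/10)² + 144) = (1/10) · 12·100/(s² + 14400) = 120/(s² + 14400)

Final answer: 120/(s² + 14400)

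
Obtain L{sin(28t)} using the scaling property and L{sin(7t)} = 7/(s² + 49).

Using L{f(at)} = (1/a)F(s/a) with a=4: L{sin(28t)} = (1/4) · 7/((s/4)² + 49) = (1/4) · 7·16/(s² + 784) = 28/(s² + 784)

Final answer: 28/(s² + 784)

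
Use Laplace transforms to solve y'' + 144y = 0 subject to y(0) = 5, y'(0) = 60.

L{y''} + 144L{y} = 0. s²Y - 5s - 60 + 144Y = 0. Y(s² + 144) = 5s + 60. Y = (5s + 60)/(s² + 144). Inverting: y(t) = 5cos(12t) + 5sin(12t)

Final answer: y(t) = 5cos(12t) + 5sin(12t)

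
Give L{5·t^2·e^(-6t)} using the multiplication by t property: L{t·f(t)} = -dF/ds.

Using L{t^n·e^(at)} = n!/(s-a)^(n+1), L{t^2·e^(-6t)} = 2/(s+6)^3, so L{5·t^2·e^(-6t)} = 5·2/(s+6)^3 = 10/(s+6)^3

Final answer: 10/(s+6)^3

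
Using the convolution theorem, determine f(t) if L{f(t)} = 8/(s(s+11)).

8/(s(s+11)) = (8/s)·(1/(s+11)) = L{8}·L{e^(-11t)}. By convolution, f(t) = 8*e^(-11t) = ∫₀ᵗ 8·e^(-11τ) dτ = 8·(1 - e^(-11t))/11

Final answer: 8·(1 - e^(-11t))/11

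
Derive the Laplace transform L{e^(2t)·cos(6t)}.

L{e^(at)·cos(ωt)} = (s-a)/((s-a)² + ω²), so L{e^(2t)·cos(6t)} = (s-2)/((s-2)² + 36)

Final answer: (s-2)/((s-2)² + 36)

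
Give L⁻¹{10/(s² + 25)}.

This is the form c·a/(s² + a²) with a = 5, c = 2. L⁻¹ = 2·sin(5t)

Final answer: 2·sin(5t)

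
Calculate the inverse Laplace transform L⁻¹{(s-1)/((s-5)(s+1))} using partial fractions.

Using partial fractions, f(t) = (4e^(5t) + 2e^(-t))/6

Final answer: (4e^(5t) + 2e^(-t))/6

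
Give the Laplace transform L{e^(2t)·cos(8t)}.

L{e^(at)·cos(ωt)} = (s-a)/((s-a)² + ω²), so L{e^(2t)·cos(8t)} = (s-2)/((s-2)² + 64)

Final answer: (s-2)/((s-2)² + 64)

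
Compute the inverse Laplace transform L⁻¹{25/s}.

L⁻¹{c/s} = c, so L⁻¹{25/s} = 25

Final answer: 25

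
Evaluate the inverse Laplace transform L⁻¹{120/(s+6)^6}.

L⁻¹{n!/(s-a)^(n+1)} = t^n·e^(at), so L⁻¹{120/(s+6)^6} = t^5·e^(-6t)

Final answer: t^5·e^(-6t)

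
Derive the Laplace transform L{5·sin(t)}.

L{sin(ωt)} = ω/(s² + ω²), so L{sin(t)} = 1/(s² + 1). Then L{5·sin(t)} = 5·1/(s² + 1) = 5/(s² + 1)

Final answer: 5/(s² + 1)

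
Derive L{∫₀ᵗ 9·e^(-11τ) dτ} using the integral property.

L{∫₀ᵗ f(τ)dτ} = F(s)/s with F(s) = 9/(s+11), so L{∫₀ᵗ 9·e^(-11τ) dτ} = 9/(s(s+11))

Final answer: 9/(s(s+11))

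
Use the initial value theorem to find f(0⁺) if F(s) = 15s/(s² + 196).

f(0⁺) = lim_{s→∞} s·15s/(s² + 196) = lim_{s→∞} 15s²/(s² + 196) = 15

Final answer: 15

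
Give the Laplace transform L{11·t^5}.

L{t^n} = n!/s^(n+1), so L{t^5} = 120/s^6. Then L{11·t^5} = 11·120/s^6 = 1320/s^6

Final answer: 1320/s^6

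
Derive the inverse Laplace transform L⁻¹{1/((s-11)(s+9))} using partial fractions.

Decompose: A/(s-11) + B/(s+9). A = 1/20, B = -1/20. f(t) = (e^(11t) - e^(-9t))/20

Final answer: (e^(11t) - e^(-9t))/20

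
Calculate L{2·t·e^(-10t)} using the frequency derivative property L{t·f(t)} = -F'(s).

L{e^(-10t)} = 1/(s+10). By frequency derivative: L{t·e^(-10t)} = -d/ds[1/(s+10)] = -(-1)/(s+10)² = 1/(s+10)². Then L{2·t·e^(-10t)} = 2·1/(s+10)² = 2/(s+10)²

Final answer: 2/(s+10)²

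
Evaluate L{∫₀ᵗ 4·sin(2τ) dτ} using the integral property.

L{∫₀ᵗ f(τ)dτ} = F(s)/s with F(s) = 8/(s² + 4), so the result is (8/(s² + 4))/s = 8/(s(s² + 4))

Final answer: 8/(s(s² + 4))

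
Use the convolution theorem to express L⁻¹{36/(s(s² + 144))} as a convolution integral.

36/(s(s² + 144)) = (1/s)·(36/(s² + 144)) = L{1}·L{3·sin(12t)}. So f(t) = 1*(3·sin(12t)) = ∫₀ᵗ 3·sin(12τ) dτ

Final answer: ∫₀ᵗ 3·sin(12τ) dτ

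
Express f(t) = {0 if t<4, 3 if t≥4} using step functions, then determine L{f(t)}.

f(t) = 3·u(t-4). L{u(t-4)} = e^(-4s)/s, so L{f(t)} = 3·e^(-4s)/s

Final answer: 3·e^(-4s)/s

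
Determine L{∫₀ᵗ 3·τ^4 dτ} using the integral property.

L{∫₀ᵗ f(τ)dτ} = F(s)/s with f(t) = 3t^4. F(s) = 72/s^5, so L{∫₀ᵗ 3·τ^4 dτ} = (72/s^5)/s = 72/s^6. (Check: ∫₀ᵗ 3·τ^4 dτ = 3t^5/5.)

Final answer: 72/s^6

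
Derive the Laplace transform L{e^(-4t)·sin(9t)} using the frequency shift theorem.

Frequency shift: L{e^(at)f(t)} = F(s-a). L{e^(-4t)·sin(9t)} = 9/((s+4)² + 81)

Final answer: 9/((s+4)² + 81)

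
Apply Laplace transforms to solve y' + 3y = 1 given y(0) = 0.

sY + 3Y = 1/s. Y = 1/(s(s+3)). Partial fractions: Y = 1/3/s - 1/3/(s+3)

Final answer: y(t) = 1/3(1 - e^(-3t))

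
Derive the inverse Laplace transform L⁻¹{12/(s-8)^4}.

L⁻¹{n!/(s-a)^(n+1)} = t^n·e^(at) with n=3, a=8. So L⁻¹{6/(s-8)^4} = t^3·e^(8t), and L⁻¹{12/(s-8)^4} = (12/6)·t^3·e^(8t) = 2·t^3·e^(8t)

Final answer: 2·t^3·e^(8t)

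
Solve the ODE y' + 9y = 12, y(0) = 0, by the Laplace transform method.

sY + 9Y = 12/s. Y = 12/(s(s+9)). Partial fractions: Y = 4/3/s - 4/3/(s+9)

Final answer: y(t) = 4/3(1 - e^(-9t))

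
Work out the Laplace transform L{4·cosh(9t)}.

L{cosh(ωt)} = s/(s² - ω²), so L{cosh(9t)} = s/(s² - 81). Then L{4·cosh(9t)} = 4·s/(s² - 81) = 4s/(s² - 81)

Final answer: 4s/(s² - 81)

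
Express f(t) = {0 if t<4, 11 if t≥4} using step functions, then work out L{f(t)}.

f(t) = 11·u(t-4). L{u(t-4)} = e^(-4s)/s, so L{f(t)} = 11·e^(-4s)/s

Final answer: 11·e^(-4s)/s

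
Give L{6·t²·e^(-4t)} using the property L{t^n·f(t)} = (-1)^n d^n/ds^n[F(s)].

L{e^(-4t)} = 1/(s+4). d/ds[1/(s+4)] = -1/(s+4)². d²/ds²[1/(s+4)] = 2/(s+4)³. So L{t²·e^(-4t)} = (-1)² · 2/(s+4)³ = 2/(s+4)³. Then L{6·t²·e^(-4t)} = 6·2/(s+4)³ = 12/(s+4)³

Final answer: 12/(s+4)³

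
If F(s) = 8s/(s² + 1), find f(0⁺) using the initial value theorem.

f(0⁺) = lim_{s→∞} s·8s/(s² + 1) = lim_{s→∞} 8s²/(s² + 1) = 8

Final answer: 8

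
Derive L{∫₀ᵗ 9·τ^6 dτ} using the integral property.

L{∫₀ᵗ f(τ)dτ} = F(s)/s with f(t) = 9t^6. F(s) = 6480/s^7, so L{∫₀ᵗ 9·τ^6 dτ} = (6480/s^7)/s = 6480/s^8. (Check: ∫₀ᵗ 9·τ^6 dτ = 9t^7/7.)

Final answer: 6480/s^8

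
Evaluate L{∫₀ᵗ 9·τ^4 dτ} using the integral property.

L{∫₀ᵗ f(τ)dτ} = F(s)/s with f(t) = 9t^4. F(s) = 216/s^5, so L{∫₀ᵗ 9·τ^4 dτ} = (216/s^5)/s = 216/s^6. (Check: ∫₀ᵗ 9·τ^4 dτ = 9t^5/5.)

Final answer: 216/s^6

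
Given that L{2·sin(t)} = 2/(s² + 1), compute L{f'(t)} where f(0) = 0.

L{f'(t)} = s·F(s) - f(0) = s·2/(s² + 1) - 0 = 2s/(s² + 1)

Final answer: 2s/(s² + 1)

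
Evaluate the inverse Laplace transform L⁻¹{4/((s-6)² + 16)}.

Using frequency shift, L⁻¹{4/((s-6)² + 16)} = e^(6t)·sin(4t)

Final answer: e^(6t)·sin(4t)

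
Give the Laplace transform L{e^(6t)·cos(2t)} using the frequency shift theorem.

Frequency shift: L{e^(at)f(t)} = F(s-a). L{e^(6t)·cos(2t)} = (s-6)/((s-6)² + 4)

Final answer: (s-6)/((s-6)² + 4)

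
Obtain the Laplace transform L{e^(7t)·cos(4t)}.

L{e^(at)·cos(ωt)} = (s-a)/((s-a)² + ω²), so L{e^(7t)·cos(4t)} = (s-7)/((s-7)² + 16)

Final answer: (s-7)/((s-7)² + 16)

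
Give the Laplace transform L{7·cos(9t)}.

L{cos(ωt)} = s/(s² + ω²), so L{cos(9t)} = s/(s² + 81). Then L{7·cos(9t)} = 7·s/(s² + 81) = 7s/(s² + 81)

Final answer: 7s/(s² + 81)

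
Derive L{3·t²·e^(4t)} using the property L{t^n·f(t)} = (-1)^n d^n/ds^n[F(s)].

L{e^(4t)} = 1/(s-4). d/ds[1/(s-4)] = -1/(s-4)². d²/ds²[1/(s-4)] = 2/(s-4)³. So L{t²·e^(4t)} = (-1)² · 2/(s-4)³ = 2/(s-4)³. Then L{3·t²·e^(4t)} = 3·2/(s-4)³ = 6/(s-4)³

Final answer: 6/(s-4)³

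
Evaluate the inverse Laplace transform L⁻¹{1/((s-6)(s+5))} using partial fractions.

Decompose: A/(s-6) + B/(s+5). A = 1/11, B = -1/11. f(t) = (e^(6t) - e^(-5t))/11

Final answer: (e^(6t) - e^(-5t))/11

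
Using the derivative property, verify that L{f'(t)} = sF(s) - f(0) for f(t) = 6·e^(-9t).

f'(t) = -54e^(-9t). Direct: L{f'(t)} = -54/(s+9). Property: s·6/(s+9) - 6 = (6s - 6(s+9))/(s+9) = -54/(s+9). ✓

Final answer: -54/(s+9)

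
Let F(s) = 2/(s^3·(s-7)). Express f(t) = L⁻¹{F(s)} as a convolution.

2/(s^3·(s-7)) = (2/s^3)·(1/(s-7)) = L{t^2}·L{e^(7t)}. So f(t) = t^2*e^(7t) = ∫₀ᵗ τ^2·e^(7(t-τ)) dτ

Final answer: ∫₀ᵗ τ^2·e^(7(t-τ)) dτ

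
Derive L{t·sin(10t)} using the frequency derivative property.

L{sin(10t)} = 10/(s² + 100). By L{t·f(t)} = -F'(s): -d/ds[10/(s² + 100)] = -(10)·(-2s)/(s² + 100)² = 20s/(s² + 100)²

Final answer: 20s/(s² + 100)²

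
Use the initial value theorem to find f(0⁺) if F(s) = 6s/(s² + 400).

f(0⁺) = lim_{s→∞} s·6s/(s² + 400) = lim_{s→∞} 6s²/(s² + 400) = 6

Final answer: 6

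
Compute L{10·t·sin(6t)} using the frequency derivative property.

L{sin(6t)} = 6/(s² + 36). By L{t·f(t)} = -F'(s): -d/ds[6/(s² + 36)] = -(6)·(-2s)/(s² + 36)² = 12s/(s² + 36)². Then L{10·t·sin(6t)} = 10·12s/(s² + 36)² = 120s/(s² + 36)²

Final answer: 120s/(s² + 36)²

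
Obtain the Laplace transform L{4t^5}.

L{4t^5} = 4 · L{t^5} = 4 · 120/s^6 = 480/s^6

Final answer: 480/s^6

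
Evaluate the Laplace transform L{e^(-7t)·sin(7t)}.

L{e^(at)·sin(ωt)} = ω/((s-a)² + ω²), so L{e^(-7t)·sin(7t)} = 7/((s+7)² + 49)

Final answer: 7/((s+7)² + 49)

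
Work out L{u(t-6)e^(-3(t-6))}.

u(t-a)f(t-a) with f(t)=e^(-3t). L{e^(-3t)} = 1/(s+3). By time shift: e^(-6s)/(s+3)

Final answer: e^(-6s)/(s+3)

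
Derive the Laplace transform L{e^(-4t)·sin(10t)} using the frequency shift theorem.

Frequency shift: L{e^(at)f(t)} = F(s-a). L{e^(-4t)·sin(10t)} = 10/((s+4)² + 100)

Final answer: 10/((s+4)² + 100)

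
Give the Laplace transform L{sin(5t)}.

L{sin(ωt)} = ω/(s² + ω²), so L{sin(5t)} = 5/(s² + 25)

Final answer: 5/(s² + 25)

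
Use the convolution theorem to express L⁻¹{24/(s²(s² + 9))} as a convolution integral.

24/(s²(s² + 9)) = (1/s²)·(24/(s² + 9)) = L{t}·L{8·sin(3t)}. So f(t) = t*(8·sin(3t)) = ∫₀ᵗ 8τ·sin(3(t-τ)) dτ

Final answer: ∫₀ᵗ 8τ·sin(3(t-τ)) dτ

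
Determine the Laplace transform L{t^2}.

L{t^n} = n!/s^(n+1), so L{t^2} = 2/s^3

Final answer: 2/s^3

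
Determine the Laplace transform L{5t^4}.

L{5t^4} = 5 · L{t^4} = 5 · 24/s^5 = 120/s^5

Final answer: 120/s^5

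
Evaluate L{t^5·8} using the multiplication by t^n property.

L{8} = 8/s. d^1/ds^1[1/s] = -1/s². d^2/ds^2[1/s] = 2/s^3. d^3/ds^3[1/s] = -6/s^4. d^4/ds^4[1/s] = 24/s^5. d^5/ds^5[1/s] = -120/s^6. So L{t^5} = (-1)^{5}·-120/s^6 = 120/s^6. Then L{t^5·8} = 8·120/s^6 = 960/s^6

Final answer: 960/s^6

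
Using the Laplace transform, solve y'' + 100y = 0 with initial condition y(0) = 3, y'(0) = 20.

L{y''} + 100L{y} = 0. s²Y - 3s - 20 + 100Y = 0. Y(s² + 100) = 3s + 20. Y = (3s + 20)/(s² + 100). Inverting: y(t) = 3cos(10t) + 2sin(10t)

Final answer: y(t) = 3cos(10t) + 2sin(10t)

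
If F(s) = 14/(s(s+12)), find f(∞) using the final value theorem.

f(∞) = lim_{s→0} s·14/(s(s+12)) = lim_{s→0} 14/(s+12) = 14/12 = 7/6

Final answer: 7/6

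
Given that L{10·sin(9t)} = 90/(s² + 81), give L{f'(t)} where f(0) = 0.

L{f'(t)} = s·F(s) - f(0) = s·90/(s² + 81) - 0 = 90s/(s² + 81)

Final answer: 90s/(s² + 81)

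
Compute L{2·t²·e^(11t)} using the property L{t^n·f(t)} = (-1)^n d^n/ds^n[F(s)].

L{e^(11t)} = 1/(s-11). d/ds[1/(s-11)] = -1/(s-11)². d²/ds²[1/(s-11)] = 2/(s-11)³. So L{t²·e^(11t)} = (-1)² · 2/(s-11)³ = 2/(s-11)³. Then L{2·t²·e^(11t)} = 2·2/(s-11)³ = 4/(s-11)³

Final answer: 4/(s-11)³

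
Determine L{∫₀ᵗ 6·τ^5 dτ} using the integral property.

L{∫₀ᵗ f(τ)dτ} = F(s)/s with f(t) = 6t^5. F(s) = 720/s^6, so L{∫₀ᵗ 6·τ^5 dτ} = (720/s^6)/s = 720/s^7. (Check: ∫₀ᵗ 6·τ^5 dτ = 6t^6/6.)

Final answer: 720/s^7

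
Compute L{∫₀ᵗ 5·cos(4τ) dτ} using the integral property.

L{∫₀ᵗ f(τ)dτ} = F(s)/s with F(s) = 5s/(s² + 16), so the result is (5s/(s² + 16))/s = 5/(s² + 16)

Final answer: 5/(s² + 16)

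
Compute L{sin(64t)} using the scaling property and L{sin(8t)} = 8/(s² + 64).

Using L{f(at)} = (1/a)F(s/a) with a=8: L{sin(64t)} = (1/8) · 8/((s/8)² + 64) = (1/8) · 8·64/(s² + 4096) = 64/(s² + 4096)

Final answer: 64/(s² + 4096)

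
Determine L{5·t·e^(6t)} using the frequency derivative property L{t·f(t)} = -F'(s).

L{e^(6t)} = 1/(s-6). By frequency derivative: L{t·e^(6t)} = -d/ds[1/(s-6)] = -(-1)/(s-6)² = 1/(s-6)². Then L{5·t·e^(6t)} = 5·1/(s-6)² = 5/(s-6)²

Final answer: 5/(s-6)²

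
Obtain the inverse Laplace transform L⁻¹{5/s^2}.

L⁻¹{n!/s^(n+1)} = t^n with n=1. So L⁻¹{1/s^2} = t, and L⁻¹{5/s^2} = (5/1)·t = 5·t

Final answer: 5·t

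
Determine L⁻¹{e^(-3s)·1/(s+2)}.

L⁻¹{1/(s+2)} = e^(-2t). By the time shift theorem, L⁻¹{e^(-as)F(s)} = u(t-a)f(t-a) with a=3, so L⁻¹{e^(-3s)·1/(s+2)} = u(t-3)·e^(-2(t-3))

Final answer: u(t-3)·e^(-2(t-3))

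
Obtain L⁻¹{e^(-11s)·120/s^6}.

L⁻¹{120/s^6} = t^5. By the time shift theorem, L⁻¹{e^(-as)F(s)} = u(t-a)f(t-a) with a=11, so L⁻¹{e^(-11s)·120/s^6} = u(t-11)·(t-11)^5

Final answer: u(t-11)·(t-11)^5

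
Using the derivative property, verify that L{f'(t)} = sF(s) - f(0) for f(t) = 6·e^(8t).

f'(t) = 48e^(8t). Direct: L{f'(t)} = 48/(s-8). Property: s·6/(s-8) - 6 = (6s - 6(s-8))/(s-8) = 48/(s-8). ✓

Final answer: 48/(s-8)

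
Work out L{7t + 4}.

L{7t + 4} = 7·L{t} + 4·L{1} = 7/s² + 4/s

Final answer: 7/s² + 4/s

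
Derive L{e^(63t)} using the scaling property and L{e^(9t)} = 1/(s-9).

Using L{f(at)} = (1/a)F(s/a) with a=7 and f(t) = e^(9t): L{e^(63t)} = (1/7) · 1/((s/7)-9) = (1/7) · 7/(s-63) = 1/(s-63)

Final answer: 1/(s-63)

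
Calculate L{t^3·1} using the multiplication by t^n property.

L{1} = 1/s. d^1/ds^1[1/s] = -1/s². d^2/ds^2[1/s] = 2/s^3. d^3/ds^3[1/s] = -6/s^4. So L{t^3} = (-1)^{3}·-6/s^4 = 6/s^4

Final answer: 6/s^4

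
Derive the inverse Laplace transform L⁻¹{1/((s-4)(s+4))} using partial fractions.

Decompose: A/(s-4) + B/(s+4). A = 1/8, B = -1/8. f(t) = (e^(4t) - e^(-4t))/8

Final answer: (e^(4t) - e^(-4t))/8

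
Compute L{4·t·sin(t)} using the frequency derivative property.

L{sin(t)} = 1/(s² + 1). By L{t·f(t)} = -F'(s): -d/ds[1/(s² + 1)] = -(1)·(-2s)/(s² + 1)² = 2s/(s² + 1)². Then L{4·t·sin(t)} = 4·2s/(s² + 1)² = 8s/(s² + 1)²

Final answer: 8s/(s² + 1)²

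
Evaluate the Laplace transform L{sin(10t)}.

L{sin(ωt)} = ω/(s² + ω²), so L{sin(10t)} = 10/(s² + 100)

Final answer: 10/(s² + 100)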